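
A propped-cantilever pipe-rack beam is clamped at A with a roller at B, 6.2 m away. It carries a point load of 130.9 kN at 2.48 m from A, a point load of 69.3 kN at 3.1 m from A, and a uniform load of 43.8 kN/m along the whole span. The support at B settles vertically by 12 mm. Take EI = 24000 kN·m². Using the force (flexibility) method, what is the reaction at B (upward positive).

Take the reaction at B as the redundant and release it; the primary structure is a cantilever fixed at A.
Free-end deflection of the primary structure under the applied loading (downward +):
  point load 130.9 at a = 2.48: Pa²(3L − a)/(6EI) = 2163/EI
  point load 69.3 at a = 3.1: Pa²(3L − a)/(6EI) = 1720/EI
  UDL 43.8: wL⁴/(8EI) = 8090/EI
  δ_0 = 11973/EI
Flexibility coefficient — unit upward force at B: δ_{BB} = L³/(3EI) = 79.44/EI.
With EI = 24000 kN·m²: δ_0 = 0.49889 m and δ_{BB} = 0.00331 m/kN.
Compatibility — the beam at B must follow the support down by 0.012 m: δ_0 − R_B·δ_{BB} = 0.012, so R_B = (0.49889 − 0.012)/0.00331 = 147.1 kN.

R_B = 147.1 kN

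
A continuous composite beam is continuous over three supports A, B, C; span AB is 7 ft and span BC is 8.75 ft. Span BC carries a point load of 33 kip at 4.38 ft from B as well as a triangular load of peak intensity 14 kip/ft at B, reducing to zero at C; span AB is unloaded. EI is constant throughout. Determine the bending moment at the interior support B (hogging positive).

Take M_B as the redundant. Released structure: two simple spans AB and BC with a hinge at B.
Discontinuity in slope at B on the released structure — sum the simple-span end rotations:
  span BC: point load 33 at a = 4.38: Pab(L + b)/(6LEI) = 157.8/EI
  span BC: triangular load, peak 14: w₀L³/(45EI) = 208.4/EI
  relative rotation θ_0 = (0 + 366.3)/EI = 366.3/EI
A unit hogging moment at B produces rotation L₁/(3EI) + L₂/(3EI) = 5.25/EI.
Slope continuity at B: θ_0 = M_B·5.25/EI, so M_B = 366.3/5.25 = 69.77 kip·ft (hogging).

M_B = 69.77 kip·ft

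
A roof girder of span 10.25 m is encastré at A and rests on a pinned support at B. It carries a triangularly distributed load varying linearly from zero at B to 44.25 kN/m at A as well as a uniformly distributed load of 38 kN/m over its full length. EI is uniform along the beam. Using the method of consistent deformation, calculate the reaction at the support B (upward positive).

R_B = 191.4 kN

Choose R_B as the redundant. The primary structure is the cantilever fixed at A.
Downward deflection at the released point B due to the loads:
  triangular load, peak 44.25 at the fixed end: w₀L⁴/(30EI) = 16281/EI
  UDL 38: wL⁴/(8EI) = 52431/EI
  δ_0 = 68712/EI
Flexibility coefficient — unit upward force at B: δ_{BB} = L³/(3EI) = 359/EI.
The prop prevents deflection at B: R_B = δ_0/δ_{BB} = 68712/359 = 191.4 kN.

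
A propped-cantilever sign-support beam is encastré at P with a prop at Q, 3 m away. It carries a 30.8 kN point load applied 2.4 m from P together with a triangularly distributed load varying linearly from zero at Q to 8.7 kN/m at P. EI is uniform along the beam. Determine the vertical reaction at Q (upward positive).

R_Q = 24.29 kN

Release the roller at Q. Primary structure: cantilever fixed at P.
Deflection at Q on the released cantilever, summing each load's contribution:
  point load 30.8 at a = 2.4: Pa²(3L − a)/(6EI) = 195.1/EI
  triangular load, peak 8.7 at the fixed end: w₀L⁴/(30EI) = 23.49/EI
  δ_0 = 218.6/EI
Flexibility coefficient — unit upward force at Q: δ_{QQ} = L³/(3EI) = 9/EI.
The prop prevents deflection at Q: R_Q = δ_0/δ_{QQ} = 218.6/9 = 24.29 kN.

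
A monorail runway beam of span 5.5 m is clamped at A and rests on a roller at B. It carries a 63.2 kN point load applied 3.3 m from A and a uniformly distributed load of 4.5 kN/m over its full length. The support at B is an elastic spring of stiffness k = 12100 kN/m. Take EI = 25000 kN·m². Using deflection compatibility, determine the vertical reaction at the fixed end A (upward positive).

R_A = 52.68 kN

Take the reaction at B as the redundant and release it; the primary structure is a cantilever fixed at A.
Deflection at B on the released cantilever, summing each load's contribution:
  point load 63.2 at a = 3.3: Pa²(3L − a)/(6EI) = 1514/EI
  UDL 4.5: wL⁴/(8EI) = 514.7/EI
  δ_0 = 2029/EI
Flexibility coefficient — unit upward force at B: δ_{BB} = L³/(3EI) = 55.46/EI.
With EI = 25000 kN·m²: δ_0 = 0.081155 m and δ_{BB} = 0.002218 m/kN.
Compatibility — the spring shortens by R_B/k under the reaction it provides: δ_0 − R_B·δ_{BB} = R_B/k. With 1/k = 0.000083 m/kN, R_B = δ_0 / (δ_{BB} + 1/k) = 0.081155 / (0.002218 + 0.000083) = 35.27 kN.
Vertical equilibrium: R_A = ΣP − R_B = 87.95 − 35.27 = 52.68 kN.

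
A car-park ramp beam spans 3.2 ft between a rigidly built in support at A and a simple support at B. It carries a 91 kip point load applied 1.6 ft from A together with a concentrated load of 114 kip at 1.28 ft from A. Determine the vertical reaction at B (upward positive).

R_B = 52.15 kip

Take the reaction at B as the redundant and release it; the primary structure is a cantilever fixed at A.
Primary-structure tip deflection at B by superposition:
  point load 91 at a = 1.6: Pa²(3L − a)/(6EI) = 310.6/EI
  point load 114 at a = 1.28: Pa²(3L − a)/(6EI) = 259/EI
  δ_0 = 569.6/EI
Tip deflection under a unit load at B: L³/(3EI) = 10.92/EI.
The prop prevents deflection at B: R_B = δ_0/δ_{BB} = 569.6/10.92 = 52.15 kip.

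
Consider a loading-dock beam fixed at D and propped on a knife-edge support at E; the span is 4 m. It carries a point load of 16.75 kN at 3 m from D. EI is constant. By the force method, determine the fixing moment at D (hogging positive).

M_D = 7.852 kN·m

Remove the prop at E; the released (primary) structure is a cantilever built in at D.
Free-end deflection of the primary structure under the applied loading (downward +):
  point load 16.75 at a = 3: Pa²(3L − a)/(6EI) = 226.1/EI
Tip deflection under a unit load at E: L³/(3EI) = 21.33/EI.
The prop prevents deflection at E: R_E = δ_0/δ_{EE} = 226.1/21.33 = 10.6 kN.
Moment equilibrium about D: M_D = Σ(load moments about D) − R_E·L = 50.25 − 10.6×4 = 7.852 kN·m.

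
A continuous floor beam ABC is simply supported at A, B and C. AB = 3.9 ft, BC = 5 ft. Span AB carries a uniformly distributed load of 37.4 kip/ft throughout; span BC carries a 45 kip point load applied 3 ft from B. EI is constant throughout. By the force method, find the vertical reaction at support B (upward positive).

R_B = 114.8 kip

Insert a hinge at B; M_B is the redundant, and each span becomes simply supported.
Rotations at B on the released spans (each span's end-slope, ×1/EI):
  span AB: UDL 37.4: wL³/(24EI) = 92.44/EI
  span BC: point load 45 at a = 3: Pab(L + b)/(6LEI) = 63/EI
  relative rotation θ_0 = (92.44 + 63)/EI = 155.4/EI
A unit hogging moment at B produces rotation L₁/(3EI) + L₂/(3EI) = 2.967/EI.
Compatibility: M_B·(L₁+L₂)/(3EI) = θ_0, giving M_B = 52.4 kip·ft (hogging).
Span AB, ΣM about A with M_B applied at B: R_B^{AB}·3.9 = 284.4 + 52.4, so R_B^{AB} = 86.36 kip and R_A = 145.9 − 86.36 = 59.5 kip.
Span BC, ΣM about C: R_B^{BC}·5 = 90 + 52.4, so R_B^{BC} = 28.48 kip and R_C = 45 − 28.48 = 16.52 kip.
R_B = 86.36 + 28.48 = 114.8 kip.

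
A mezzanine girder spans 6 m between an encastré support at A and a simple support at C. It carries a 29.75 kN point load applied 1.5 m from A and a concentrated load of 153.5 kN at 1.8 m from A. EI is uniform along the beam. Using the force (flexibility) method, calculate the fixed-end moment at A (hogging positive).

M_A = 193.7 kN·m

Remove the prop at C; the released (primary) structure is a cantilever built in at A.
Free-end deflection of the primary structure under the applied loading (downward +):
  point load 29.75 at a = 1.5: Pa²(3L − a)/(6EI) = 184.1/EI
  point load 153.5 at a = 1.8: Pa²(3L − a)/(6EI) = 1343/EI
  δ_0 = 1527/EI
Flexibility coefficient — unit upward force at C: δ_{CC} = L³/(3EI) = 72/EI.
The prop prevents deflection at C: R_C = δ_0/δ_{CC} = 1527/72 = 21.21 kN.
Moment equilibrium about A: M_A = Σ(load moments about A) − R_C·L = 320.9 − 21.21×6 = 193.7 kN·m.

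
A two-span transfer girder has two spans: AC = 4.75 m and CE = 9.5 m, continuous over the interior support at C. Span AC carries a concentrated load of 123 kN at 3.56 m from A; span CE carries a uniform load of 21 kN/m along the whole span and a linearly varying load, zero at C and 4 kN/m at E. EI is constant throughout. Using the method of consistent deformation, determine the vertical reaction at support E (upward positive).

R_E = 90.95 kN

Insert a hinge at C; M_C is the redundant, and each span becomes simply supported.
End slopes at the hinge C, treating each span as simply supported:
  span AC: point load 123 at a = 3.56: Pab(L + a)/(6LEI) = 151.9/EI
  span CE: UDL 21: wL³/(24EI) = 750.2/EI
  span CE: triangular load, peak 4: 7w₀L³/(360EI) = 66.68/EI
  relative rotation θ_0 = (151.9 + 816.9)/EI = 968.8/EI
A unit hogging moment at C produces rotation L₁/(3EI) + L₂/(3EI) = 4.75/EI.
Compatibility: M_C·(L₁+L₂)/(3EI) = θ_0, giving M_C = 204 kN·m (hogging).
Span CE, ΣM about E: R_C^{CE}·9.5 = 1008 + 204, so R_C^{CE} = 127.6 kN and R_E = 218.5 − 127.6 = 90.95 kN.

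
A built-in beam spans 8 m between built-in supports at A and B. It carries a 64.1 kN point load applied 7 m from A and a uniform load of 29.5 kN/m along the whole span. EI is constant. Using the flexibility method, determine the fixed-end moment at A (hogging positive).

M_A = 164.3 kN·m

Release both end moments; the primary structure is a simply-supported span AB with redundants M_A and M_B.
On the primary (simply-supported) span, the end slopes from the loading are:
  at A: point load 64.1 at a = 7: Pab(L + b)/(6LEI) = 84.13/EI
  at B: point load 64.1 at a = 7: Pab(L + a)/(6LEI) = 140.2/EI
  at A: UDL 29.5: wL³/(24EI) = 629.3/EI
  at B: UDL 29.5: wL³/(24EI) = 629.3/EI
  θ_A0 = 713.5/EI,  θ_B0 = 769.6/EI
Flexibility coefficients: a unit moment at one end gives L/(3EI) there and L/(6EI) at the far end, so f₁₁ = f₂₂ = 2.667/EI and f₁₂ = f₂₁ = 1.333/EI.
Compatibility — zero rotation at each built-in end:
  2.667 M_A + 1.333 M_B = 713.5
  1.333 M_A + 2.667 M_B = 769.6
Solving the pair gives M_A = 164.3 kN·m and M_B = 206.4 kN·m (hogging).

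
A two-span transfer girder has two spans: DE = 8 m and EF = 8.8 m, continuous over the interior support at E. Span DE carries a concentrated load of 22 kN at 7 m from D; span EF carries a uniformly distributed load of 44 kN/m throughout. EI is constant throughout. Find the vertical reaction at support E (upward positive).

Insert a hinge at E; M_E is the redundant, and each span becomes simply supported.
Rotations at E on the released spans (each span's end-slope, ×1/EI):
  span DE: point load 22 at a = 7: Pab(L + a)/(6LEI) = 48.12/EI
  span EF: UDL 44: wL³/(24EI) = 1249/EI
  relative rotation θ_0 = (48.12 + 1249)/EI = 1297/EI
A unit hogging moment at E produces rotation L₁/(3EI) + L₂/(3EI) = 5.6/EI.
Slope continuity at E: θ_0 = M_E·5.6/EI, so M_E = 1297/5.6 = 231.7 kN·m (hogging).
Span DE, ΣM about D with M_E applied at E: R_E^{DE}·8 = 154 + 231.7, so R_E^{DE} = 48.21 kN and R_D = 22 − 48.21 = -26.21 kN.
Span EF, ΣM about F: R_E^{EF}·8.8 = 1704 + 231.7, so R_E^{EF} = 219.9 kN and R_F = 387.2 − 219.9 = 167.3 kN.
R_E = 48.21 + 219.9 = 268.1 kN.

R_E = 268.1 kN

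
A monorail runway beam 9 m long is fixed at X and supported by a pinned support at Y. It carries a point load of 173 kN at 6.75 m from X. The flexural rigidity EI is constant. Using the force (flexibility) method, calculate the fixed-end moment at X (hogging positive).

M_X = 182.5 kN·m

Remove the prop at Y; the released (primary) structure is a cantilever built in at X.
Free-end deflection of the primary structure under the applied loading (downward +):
  point load 173 at a = 6.75: Pa²(3L − a)/(6EI) = 26603/EI
Tip deflection under a unit load at Y: L³/(3EI) = 243/EI.
The prop prevents deflection at Y: R_Y = δ_0/δ_{YY} = 26603/243 = 109.5 kN.
Moment equilibrium about X: M_X = Σ(load moments about X) − R_Y·L = 1168 − 109.5×9 = 182.5 kN·m.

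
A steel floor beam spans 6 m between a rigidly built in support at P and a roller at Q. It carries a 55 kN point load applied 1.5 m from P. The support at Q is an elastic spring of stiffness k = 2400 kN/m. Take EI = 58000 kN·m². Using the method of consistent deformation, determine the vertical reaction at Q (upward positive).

R_Q = 3.539 kN

Remove the prop at Q; the released (primary) structure is a cantilever built in at P.
Free-end deflection of the primary structure under the applied loading (downward +):
  point load 55 at a = 1.5: Pa²(3L − a)/(6EI) = 340.3/EI
Flexibility coefficient — unit upward force at Q: δ_{QQ} = L³/(3EI) = 72/EI.
With EI = 58000 kN·m²: δ_0 = 0.005867 m and δ_{QQ} = 0.001241 m/kN.
Compatibility — the spring shortens by R_Q/k under the reaction it provides: δ_0 − R_Q·δ_{QQ} = R_Q/k. With 1/k = 0.000417 m/kN, R_Q = δ_0 / (δ_{QQ} + 1/k) = 0.005867 / (0.001241 + 0.000417) = 3.539 kN.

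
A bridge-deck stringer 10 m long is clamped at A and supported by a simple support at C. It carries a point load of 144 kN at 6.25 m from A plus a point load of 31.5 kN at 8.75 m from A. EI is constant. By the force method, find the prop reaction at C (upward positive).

R_C = 92.42 kN

Choose R_C as the redundant. The primary structure is the cantilever fixed at A.
Downward deflection at the released point C due to the loads:
  point load 144 at a = 6.25: Pa²(3L − a)/(6EI) = 22266/EI
  point load 31.5 at a = 8.75: Pa²(3L − a)/(6EI) = 8542/EI
  δ_0 = 30807/EI
Tip deflection under a unit load at C: L³/(3EI) = 333.3/EI.
Compatibility at C: δ_0 − R_C·δ_{CC} = 0, so R_C = 30807/333.3 = 92.42 kN.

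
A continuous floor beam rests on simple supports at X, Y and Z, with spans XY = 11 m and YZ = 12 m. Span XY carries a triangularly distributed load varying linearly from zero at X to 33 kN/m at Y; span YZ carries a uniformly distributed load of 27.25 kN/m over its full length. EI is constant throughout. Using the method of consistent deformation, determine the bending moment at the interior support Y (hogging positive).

Take M_Y as the redundant. Released structure: two simple spans XY and YZ with a hinge at Y.
End slopes at the hinge Y, treating each span as simply supported:
  span XY: triangular load, peak 33: w₀L³/(45EI) = 976.1/EI
  span YZ: UDL 27.25: wL³/(24EI) = 1962/EI
  relative rotation θ_0 = (976.1 + 1962)/EI = 2938/EI
A unit hogging moment at Y produces rotation L₁/(3EI) + L₂/(3EI) = 7.667/EI.
Slope continuity at Y: θ_0 = M_Y·7.667/EI, so M_Y = 2938/7.667 = 383.2 kN·m (hogging).

M_Y = 383.2 kN·m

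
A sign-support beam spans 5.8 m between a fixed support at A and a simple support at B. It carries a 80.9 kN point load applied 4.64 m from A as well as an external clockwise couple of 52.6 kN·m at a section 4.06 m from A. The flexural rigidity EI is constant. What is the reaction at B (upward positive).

Take the reaction at B as the redundant and release it; the primary structure is a cantilever fixed at A.
Deflection at B on the released cantilever, summing each load's contribution:
  point load 80.9 at a = 4.64: Pa²(3L − a)/(6EI) = 3704/EI
  clockwise couple 52.6 at a = 4.06: M₀a(2L − a)/(2EI) = 805.1/EI
  δ_0 = 4509/EI
Tip deflection under a unit load at B: L³/(3EI) = 65.04/EI.
Compatibility at B: δ_0 − R_B·δ_{BB} = 0, so R_B = 4509/65.04 = 69.33 kN.

R_B = 69.33 kN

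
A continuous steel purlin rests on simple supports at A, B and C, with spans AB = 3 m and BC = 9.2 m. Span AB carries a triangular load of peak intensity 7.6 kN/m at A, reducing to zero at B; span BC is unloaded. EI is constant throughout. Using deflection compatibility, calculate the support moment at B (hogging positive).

Release continuity at B by inserting a hinge; the redundant is the internal moment M_B. The primary structure is two simply-supported spans AB and BC.
Rotations at B on the released spans (each span's end-slope, ×1/EI):
  span AB: triangular load, peak 7.6: 7w₀L³/(360EI) = 3.99/EI
  relative rotation θ_0 = (3.99 + 0)/EI = 3.99/EI
A unit hogging moment at B produces rotation L₁/(3EI) + L₂/(3EI) = 4.067/EI.
Slope continuity at B: θ_0 = M_B·4.067/EI, so M_B = 3.99/4.067 = 0.9811 kN·m (hogging).

M_B = 0.9811 kN·m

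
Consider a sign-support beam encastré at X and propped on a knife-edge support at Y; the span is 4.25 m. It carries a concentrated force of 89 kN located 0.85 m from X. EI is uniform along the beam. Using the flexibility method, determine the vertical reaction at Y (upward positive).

Take the reaction at Y as the redundant and release it; the primary structure is a cantilever fixed at X.
Downward deflection at the released point Y due to the loads:
  point load 89 at a = 0.85: Pa²(3L − a)/(6EI) = 127.5/EI
Tip deflection under a unit load at Y: L³/(3EI) = 25.59/EI.
The prop prevents deflection at Y: R_Y = δ_0/δ_{YY} = 127.5/25.59 = 4.984 kN.

R_Y = 4.984 kN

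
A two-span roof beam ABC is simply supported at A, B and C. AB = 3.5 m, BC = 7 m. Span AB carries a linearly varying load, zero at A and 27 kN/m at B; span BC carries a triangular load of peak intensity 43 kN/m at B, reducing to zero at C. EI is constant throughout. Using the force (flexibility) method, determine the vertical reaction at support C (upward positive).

R_C = 35.74 kN

Insert a hinge at B; M_B is the redundant, and each span becomes simply supported.
End slopes at the hinge B, treating each span as simply supported:
  span AB: triangular load, peak 27: w₀L³/(45EI) = 25.73/EI
  span BC: triangular load, peak 43: w₀L³/(45EI) = 327.8/EI
  relative rotation θ_0 = (25.73 + 327.8)/EI = 353.5/EI
A unit hogging moment at B produces rotation L₁/(3EI) + L₂/(3EI) = 3.5/EI.
Compatibility: M_B·(L₁+L₂)/(3EI) = θ_0, giving M_B = 101 kN·m (hogging).
Span BC, ΣM about C: R_B^{BC}·7 = 702.3 + 101, so R_B^{BC} = 114.8 kN and R_C = 150.5 − 114.8 = 35.74 kN.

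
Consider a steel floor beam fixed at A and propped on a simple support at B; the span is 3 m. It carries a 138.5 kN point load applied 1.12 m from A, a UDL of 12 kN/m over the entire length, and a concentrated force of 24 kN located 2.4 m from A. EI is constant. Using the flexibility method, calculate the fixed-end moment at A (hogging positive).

Choose R_B as the redundant. The primary structure is the cantilever fixed at A.
Free-end deflection of the primary structure under the applied loading (downward +):
  point load 138.5 at a = 1.12: Pa²(3L − a)/(6EI) = 228.2/EI
  UDL 12: wL⁴/(8EI) = 121.5/EI
  point load 24 at a = 2.4: Pa²(3L − a)/(6EI) = 152.1/EI
  δ_0 = 501.7/EI
Flexibility coefficient — unit upward force at B: δ_{BB} = L³/(3EI) = 9/EI.
The prop prevents deflection at B: R_B = δ_0/δ_{BB} = 501.7/9 = 55.75 kN.
Moment equilibrium about A: M_A = Σ(load moments about A) − R_B·L = 266.7 − 55.75×3 = 99.47 kN·m.

M_A = 99.47 kN·m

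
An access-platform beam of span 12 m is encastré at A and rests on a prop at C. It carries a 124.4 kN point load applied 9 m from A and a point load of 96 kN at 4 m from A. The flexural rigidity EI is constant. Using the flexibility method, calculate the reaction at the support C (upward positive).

Choose R_C as the redundant. The primary structure is the cantilever fixed at A.
Deflection at C on the released cantilever, summing each load's contribution:
  point load 124.4 at a = 9: Pa²(3L − a)/(6EI) = 45344/EI
  point load 96 at a = 4: Pa²(3L − a)/(6EI) = 8192/EI
  δ_0 = 53536/EI
Flexibility coefficient — unit upward force at C: δ_{CC} = L³/(3EI) = 576/EI.
Compatibility at C: δ_0 − R_C·δ_{CC} = 0, so R_C = 53536/576 = 92.94 kN.

R_C = 92.94 kN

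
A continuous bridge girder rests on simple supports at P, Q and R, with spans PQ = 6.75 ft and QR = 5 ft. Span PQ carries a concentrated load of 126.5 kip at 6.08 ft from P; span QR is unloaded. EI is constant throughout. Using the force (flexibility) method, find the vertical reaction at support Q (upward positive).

R_Q = 128.5 kip

Insert a hinge at Q; M_Q is the redundant, and each span becomes simply supported.
End slopes at the hinge Q, treating each span as simply supported:
  span PQ: point load 126.5 at a = 6.08: Pab(L + a)/(6LEI) = 163.2/EI
  relative rotation θ_0 = (163.2 + 0)/EI = 163.2/EI
A unit hogging moment at Q produces rotation L₁/(3EI) + L₂/(3EI) = 3.917/EI.
Compatibility: M_Q·(L₁+L₂)/(3EI) = θ_0, giving M_Q = 41.68 kip·ft (hogging).
Span PQ, ΣM about P with M_Q applied at Q: R_Q^{PQ}·6.75 = 769.1 + 41.68, so R_Q^{PQ} = 120.1 kip and R_P = 126.5 − 120.1 = 6.382 kip.
Span QR, ΣM about R: R_Q^{QR}·5 = 0 + 41.68, so R_Q^{QR} = 8.336 kip and R_R = 0 − 8.336 = -8.336 kip.
R_Q = 120.1 + 8.336 = 128.5 kip.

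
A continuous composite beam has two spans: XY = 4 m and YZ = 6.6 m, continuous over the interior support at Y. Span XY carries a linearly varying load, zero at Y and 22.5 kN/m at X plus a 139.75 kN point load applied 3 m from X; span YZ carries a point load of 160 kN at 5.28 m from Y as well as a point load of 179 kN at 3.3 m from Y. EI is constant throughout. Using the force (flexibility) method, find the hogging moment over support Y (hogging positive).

M_Y = 243.6 kN·m

Take M_Y as the redundant. Released structure: two simple spans XY and YZ with a hinge at Y.
Discontinuity in slope at Y on the released structure — sum the simple-span end rotations:
  span XY: triangular load, peak 22.5: 7w₀L³/(360EI) = 28/EI
  span XY: point load 139.75 at a = 3: Pab(L + a)/(6LEI) = 122.3/EI
  span YZ: point load 160 at a = 5.28: Pab(L + b)/(6LEI) = 223/EI
  span YZ: point load 179 at a = 3.3: Pab(L + b)/(6LEI) = 487.3/EI
  relative rotation θ_0 = (150.3 + 710.4)/EI = 860.6/EI
A unit hogging moment at Y produces rotation L₁/(3EI) + L₂/(3EI) = 3.533/EI.
Compatibility: M_Y·(L₁+L₂)/(3EI) = θ_0, giving M_Y = 243.6 kN·m (hogging).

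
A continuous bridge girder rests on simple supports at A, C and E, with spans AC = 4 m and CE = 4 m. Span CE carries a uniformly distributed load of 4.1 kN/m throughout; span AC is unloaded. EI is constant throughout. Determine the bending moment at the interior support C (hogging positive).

Release continuity at C by inserting a hinge; the redundant is the internal moment M_C. The primary structure is two simply-supported spans AC and CE.
End slopes at the hinge C, treating each span as simply supported:
  span CE: UDL 4.1: wL³/(24EI) = 10.93/EI
  relative rotation θ_0 = (0 + 10.93)/EI = 10.93/EI
A unit hogging moment at C produces rotation L₁/(3EI) + L₂/(3EI) = 2.667/EI.
Slope continuity at C: θ_0 = M_C·2.667/EI, so M_C = 10.93/2.667 = 4.1 kN·m (hogging).

M_C = 4.1 kN·m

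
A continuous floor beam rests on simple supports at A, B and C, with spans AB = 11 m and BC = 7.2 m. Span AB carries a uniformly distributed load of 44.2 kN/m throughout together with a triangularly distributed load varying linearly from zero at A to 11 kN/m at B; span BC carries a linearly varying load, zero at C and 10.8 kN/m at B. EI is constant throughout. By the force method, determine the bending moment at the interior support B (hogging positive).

Insert a hinge at B; M_B is the redundant, and each span becomes simply supported.
End slopes at the hinge B, treating each span as simply supported:
  span AB: UDL 44.2: wL³/(24EI) = 2451/EI
  span AB: triangular load, peak 11: w₀L³/(45EI) = 325.4/EI
  span BC: triangular load, peak 10.8: w₀L³/(45EI) = 89.58/EI
  relative rotation θ_0 = (2777 + 89.58)/EI = 2866/EI
A unit hogging moment at B produces rotation L₁/(3EI) + L₂/(3EI) = 6.067/EI.
Slope continuity at B: θ_0 = M_B·6.067/EI, so M_B = 2866/6.067 = 472.4 kN·m (hogging).

M_B = 472.4 kN·m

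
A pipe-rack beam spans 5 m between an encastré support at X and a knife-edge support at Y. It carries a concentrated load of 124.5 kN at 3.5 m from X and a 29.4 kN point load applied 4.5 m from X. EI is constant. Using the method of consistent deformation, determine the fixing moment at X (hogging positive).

M_X = 92.25 kN·m

Choose R_Y as the redundant. The primary structure is the cantilever fixed at X.
Deflection at Y on the released cantilever, summing each load's contribution:
  point load 124.5 at a = 3.5: Pa²(3L − a)/(6EI) = 2923/EI
  point load 29.4 at a = 4.5: Pa²(3L − a)/(6EI) = 1042/EI
  δ_0 = 3965/EI
Tip deflection under a unit load at Y: L³/(3EI) = 41.67/EI.
Compatibility at Y: δ_0 − R_Y·δ_{YY} = 0, so R_Y = 3965/41.67 = 95.16 kN.
Moment equilibrium about X: M_X = Σ(load moments about X) − R_Y·L = 568 − 95.16×5 = 92.25 kN·m.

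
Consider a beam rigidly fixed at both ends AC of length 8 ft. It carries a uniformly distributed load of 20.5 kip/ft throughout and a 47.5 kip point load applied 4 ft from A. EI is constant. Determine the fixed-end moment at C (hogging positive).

M_C = 156.8 kip·ft

Release both end moments; the primary structure is a simply-supported span AC with redundants M_A and M_C.
End rotations of the released simple span under the applied load (×1/EI):
  at A: UDL 20.5: wL³/(24EI) = 437.3/EI
  at C: UDL 20.5: wL³/(24EI) = 437.3/EI
  at A: point load 47.5 at a = 4: Pab(L + b)/(6LEI) = 190/EI
  at C: point load 47.5 at a = 4: Pab(L + a)/(6LEI) = 190/EI
  θ_A0 = 627.3/EI,  θ_C0 = 627.3/EI
Flexibility coefficients: a unit moment at one end gives L/(3EI) there and L/(6EI) at the far end, so f₁₁ = f₂₂ = 2.667/EI and f₁₂ = f₂₁ = 1.333/EI.
Compatibility — zero rotation at each built-in end:
  2.667 M_A + 1.333 M_C = 627.3
  1.333 M_A + 2.667 M_C = 627.3
Solving the pair gives M_A = 156.8 kip·ft and M_C = 156.8 kip·ft (hogging).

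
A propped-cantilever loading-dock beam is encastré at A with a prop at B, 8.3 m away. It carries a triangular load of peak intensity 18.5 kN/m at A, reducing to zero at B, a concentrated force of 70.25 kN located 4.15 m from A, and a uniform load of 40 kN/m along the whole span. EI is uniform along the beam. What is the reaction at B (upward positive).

Choose R_B as the redundant. The primary structure is the cantilever fixed at A.
Free-end deflection of the primary structure under the applied loading (downward +):
  triangular load, peak 18.5 at the fixed end: w₀L⁴/(30EI) = 2927/EI
  point load 70.25 at a = 4.15: Pa²(3L − a)/(6EI) = 4184/EI
  UDL 40: wL⁴/(8EI) = 23729/EI
  δ_0 = 30840/EI
Tip deflection under a unit load at B: L³/(3EI) = 190.6/EI.
The prop prevents deflection at B: R_B = δ_0/δ_{BB} = 30840/190.6 = 161.8 kN.

R_B = 161.8 kN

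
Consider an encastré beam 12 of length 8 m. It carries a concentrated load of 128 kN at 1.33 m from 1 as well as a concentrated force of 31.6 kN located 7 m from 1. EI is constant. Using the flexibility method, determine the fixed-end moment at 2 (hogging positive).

M_2 = 47.79 kN·m

Release both end moments; the primary structure is a simply-supported span 12 with redundants M_1 and M_2.
Simple-span end rotations at 1 and 2 under the given loads:
  at 1: point load 128 at a = 1.33: Pab(L + b)/(6LEI) = 347/EI
  at 2: point load 128 at a = 1.33: Pab(L + a)/(6LEI) = 220.7/EI
  at 1: point load 31.6 at a = 7: Pab(L + b)/(6LEI) = 41.48/EI
  at 2: point load 31.6 at a = 7: Pab(L + a)/(6LEI) = 69.12/EI
  θ_10 = 388.5/EI,  θ_20 = 289.8/EI
Flexibility coefficients: a unit moment at one end gives L/(3EI) there and L/(6EI) at the far end, so f₁₁ = f₂₂ = 2.667/EI and f₁₂ = f₂₁ = 1.333/EI.
Compatibility — zero rotation at each built-in end:
  2.667 M_1 + 1.333 M_2 = 388.5
  1.333 M_1 + 2.667 M_2 = 289.8
Solving the pair gives M_1 = 121.8 kN·m and M_2 = 47.79 kN·m (hogging).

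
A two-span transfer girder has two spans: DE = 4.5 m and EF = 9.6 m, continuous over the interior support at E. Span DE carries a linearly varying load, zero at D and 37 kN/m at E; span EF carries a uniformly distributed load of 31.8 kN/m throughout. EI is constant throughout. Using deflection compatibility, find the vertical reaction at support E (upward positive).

R_E = 294.8 kN

Release continuity at E by inserting a hinge; the redundant is the internal moment M_E. The primary structure is two simply-supported spans DE and EF.
End slopes at the hinge E, treating each span as simply supported:
  span DE: triangular load, peak 37: w₀L³/(45EI) = 74.92/EI
  span EF: UDL 31.8: wL³/(24EI) = 1172/EI
  relative rotation θ_0 = (74.92 + 1172)/EI = 1247/EI
A unit hogging moment at E produces rotation L₁/(3EI) + L₂/(3EI) = 4.7/EI.
Compatibility: M_E·(L₁+L₂)/(3EI) = θ_0, giving M_E = 265.4 kN·m (hogging).
Span DE, ΣM about D with M_E applied at E: R_E^{DE}·4.5 = 249.8 + 265.4, so R_E^{DE} = 114.5 kN and R_D = 83.25 − 114.5 = -31.22 kN.
Span EF, ΣM about F: R_E^{EF}·9.6 = 1465 + 265.4, so R_E^{EF} = 180.3 kN and R_F = 305.3 − 180.3 = 125 kN.
R_E = 114.5 + 180.3 = 294.8 kN.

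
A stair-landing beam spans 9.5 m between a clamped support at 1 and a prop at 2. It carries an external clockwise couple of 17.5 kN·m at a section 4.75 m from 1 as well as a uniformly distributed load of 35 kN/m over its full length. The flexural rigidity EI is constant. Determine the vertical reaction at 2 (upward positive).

R_2 = 126.8 kN

Take the reaction at 2 as the redundant and release it; the primary structure is a cantilever fixed at 1.
Primary-structure tip deflection at 2 by superposition:
  clockwise couple 17.5 at a = 4.75: M₀a(2L − a)/(2EI) = 592.3/EI
  UDL 35: wL⁴/(8EI) = 35635/EI
  δ_0 = 36227/EI
Tip deflection under a unit load at 2: L³/(3EI) = 285.8/EI.
The prop prevents deflection at 2: R_2 = δ_0/δ_{22} = 36227/285.8 = 126.8 kN.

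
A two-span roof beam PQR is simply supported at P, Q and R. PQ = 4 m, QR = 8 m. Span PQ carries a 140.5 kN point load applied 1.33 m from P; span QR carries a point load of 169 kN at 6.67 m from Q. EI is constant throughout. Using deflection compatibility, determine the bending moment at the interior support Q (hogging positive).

Take M_Q as the redundant. Released structure: two simple spans PQ and QR with a hinge at Q.
Discontinuity in slope at Q on the released structure — sum the simple-span end rotations:
  span PQ: point load 140.5 at a = 1.33: Pab(L + a)/(6LEI) = 110.8/EI
  span QR: point load 169 at a = 6.67: Pab(L + b)/(6LEI) = 291.4/EI
  relative rotation θ_0 = (110.8 + 291.4)/EI = 402.2/EI
A unit hogging moment at Q produces rotation L₁/(3EI) + L₂/(3EI) = 4/EI.
Slope continuity at Q: θ_0 = M_Q·4/EI, so M_Q = 402.2/4 = 100.6 kN·m (hogging).

M_Q = 100.6 kN·m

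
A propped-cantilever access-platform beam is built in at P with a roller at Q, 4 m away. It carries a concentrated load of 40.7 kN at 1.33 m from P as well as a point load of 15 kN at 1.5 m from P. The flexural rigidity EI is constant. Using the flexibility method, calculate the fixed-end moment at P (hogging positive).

M_P = 41.55 kN·m

Release the roller at Q. Primary structure: cantilever fixed at P.
Primary-structure tip deflection at Q by superposition:
  point load 40.7 at a = 1.33: Pa²(3L − a)/(6EI) = 128/EI
  point load 15 at a = 1.5: Pa²(3L − a)/(6EI) = 59.06/EI
  δ_0 = 187.1/EI
Flexibility coefficient — unit upward force at Q: δ_{QQ} = L³/(3EI) = 21.33/EI.
Compatibility at Q: δ_0 − R_Q·δ_{QQ} = 0, so R_Q = 187.1/21.33 = 8.77 kN.
Moment equilibrium about P: M_P = Σ(load moments about P) − R_Q·L = 76.63 − 8.77×4 = 41.55 kN·m.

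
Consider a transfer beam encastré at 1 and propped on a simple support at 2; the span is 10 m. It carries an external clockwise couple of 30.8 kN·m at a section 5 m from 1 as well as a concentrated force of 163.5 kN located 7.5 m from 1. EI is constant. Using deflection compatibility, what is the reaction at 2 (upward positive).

Take the reaction at 2 as the redundant and release it; the primary structure is a cantilever fixed at 1.
Deflection at 2 on the released cantilever, summing each load's contribution:
  clockwise couple 30.8 at a = 5: M₀a(2L − a)/(2EI) = 1155/EI
  point load 163.5 at a = 7.5: Pa²(3L − a)/(6EI) = 34488/EI
  δ_0 = 35643/EI
Tip deflection under a unit load at 2: L³/(3EI) = 333.3/EI.
Compatibility at 2: δ_0 − R_2·δ_{22} = 0, so R_2 = 35643/333.3 = 106.9 kN.

R_2 = 106.9 kN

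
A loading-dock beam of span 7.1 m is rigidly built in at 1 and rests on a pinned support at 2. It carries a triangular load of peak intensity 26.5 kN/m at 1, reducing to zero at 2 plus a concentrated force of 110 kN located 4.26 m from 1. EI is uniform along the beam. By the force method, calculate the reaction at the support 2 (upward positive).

Release the roller at 2. Primary structure: cantilever fixed at 1.
Primary-structure tip deflection at 2 by superposition:
  triangular load, peak 26.5 at the fixed end: w₀L⁴/(30EI) = 2245/EI
  point load 110 at a = 4.26: Pa²(3L − a)/(6EI) = 5669/EI
  δ_0 = 7914/EI
Flexibility coefficient — unit upward force at 2: δ_{22} = L³/(3EI) = 119.3/EI.
The prop prevents deflection at 2: R_2 = δ_0/δ_{22} = 7914/119.3 = 66.33 kN.

R_2 = 66.33 kN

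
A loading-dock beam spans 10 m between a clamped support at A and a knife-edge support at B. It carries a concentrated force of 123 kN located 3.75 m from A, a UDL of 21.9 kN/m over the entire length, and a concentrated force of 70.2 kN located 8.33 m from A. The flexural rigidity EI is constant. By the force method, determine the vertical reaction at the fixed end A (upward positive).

Remove the prop at B; the released (primary) structure is a cantilever built in at A.
Primary-structure tip deflection at B by superposition:
  point load 123 at a = 3.75: Pa²(3L − a)/(6EI) = 7567/EI
  UDL 21.9: wL⁴/(8EI) = 27375/EI
  point load 70.2 at a = 8.33: Pa²(3L − a)/(6EI) = 17593/EI
  δ_0 = 52535/EI
Flexibility coefficient — unit upward force at B: δ_{BB} = L³/(3EI) = 333.3/EI.
Compatibility at B: δ_0 − R_B·δ_{BB} = 0, so R_B = 52535/333.3 = 157.6 kN.
Vertical equilibrium: R_A = ΣP − R_B = 412.2 − 157.6 = 254.6 kN.

R_A = 254.6 kN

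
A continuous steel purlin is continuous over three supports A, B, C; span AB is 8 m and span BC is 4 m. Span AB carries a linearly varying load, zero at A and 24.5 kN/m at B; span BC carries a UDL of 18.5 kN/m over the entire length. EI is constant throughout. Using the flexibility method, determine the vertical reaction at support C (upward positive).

Take M_B as the redundant. Released structure: two simple spans AB and BC with a hinge at B.
End slopes at the hinge B, treating each span as simply supported:
  span AB: triangular load, peak 24.5: w₀L³/(45EI) = 278.8/EI
  span BC: UDL 18.5: wL³/(24EI) = 49.33/EI
  relative rotation θ_0 = (278.8 + 49.33)/EI = 328.1/EI
A unit hogging moment at B produces rotation L₁/(3EI) + L₂/(3EI) = 4/EI.
Slope continuity at B: θ_0 = M_B·4/EI, so M_B = 328.1/4 = 82.02 kN·m (hogging).
Span BC, ΣM about C: R_B^{BC}·4 = 148 + 82.02, so R_B^{BC} = 57.51 kN and R_C = 74 − 57.51 = 16.49 kN.

R_C = 16.49 kN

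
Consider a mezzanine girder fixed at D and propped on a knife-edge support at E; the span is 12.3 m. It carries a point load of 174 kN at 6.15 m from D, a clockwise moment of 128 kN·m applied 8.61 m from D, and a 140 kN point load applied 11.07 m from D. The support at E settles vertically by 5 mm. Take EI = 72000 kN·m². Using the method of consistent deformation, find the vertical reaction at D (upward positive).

Remove the prop at E; the released (primary) structure is a cantilever built in at D.
Deflection at E on the released cantilever, summing each load's contribution:
  point load 174 at a = 6.15: Pa²(3L − a)/(6EI) = 33728/EI
  clockwise couple 128 at a = 8.61: M₀a(2L − a)/(2EI) = 8811/EI
  point load 140 at a = 11.07: Pa²(3L − a)/(6EI) = 73858/EI
  δ_0 = 116397/EI
Tip deflection under a unit load at E: L³/(3EI) = 620.3/EI.
With EI = 72000 kN·m²: δ_0 = 1.6166 m and δ_{EE} = 0.008615 m/kN.
Compatibility — the beam at E must follow the support down by 0.005 m: δ_0 − R_E·δ_{EE} = 0.005, so R_E = (1.6166 − 0.005)/0.008615 = 187.1 kN.
Vertical equilibrium: R_D = ΣP − R_E = 314 − 187.1 = 126.9 kN.

R_D = 126.9 kN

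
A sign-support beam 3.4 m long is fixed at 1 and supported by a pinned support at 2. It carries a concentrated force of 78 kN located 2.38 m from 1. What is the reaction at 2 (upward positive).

R_2 = 43.95 kN

Remove the prop at 2; the released (primary) structure is a cantilever built in at 1.
Deflection at 2 on the released cantilever, summing each load's contribution:
  point load 78 at a = 2.38: Pa²(3L − a)/(6EI) = 575.8/EI
Tip deflection under a unit load at 2: L³/(3EI) = 13.1/EI.
The prop prevents deflection at 2: R_2 = δ_0/δ_{22} = 575.8/13.1 = 43.95 kN.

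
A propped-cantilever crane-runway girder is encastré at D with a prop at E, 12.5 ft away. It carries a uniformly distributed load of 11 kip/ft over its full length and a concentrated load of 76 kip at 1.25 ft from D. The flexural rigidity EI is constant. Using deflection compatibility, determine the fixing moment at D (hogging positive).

Choose R_E as the redundant. The primary structure is the cantilever fixed at D.
Downward deflection at the released point E due to the loads:
  UDL 11: wL⁴/(8EI) = 33569/EI
  point load 76 at a = 1.25: Pa²(3L − a)/(6EI) = 717.4/EI
  δ_0 = 34287/EI
Tip deflection under a unit load at E: L³/(3EI) = 651/EI.
The prop prevents deflection at E: R_E = δ_0/δ_{EE} = 34287/651 = 52.66 kip.
Moment equilibrium about D: M_D = Σ(load moments about D) − R_E·L = 954.4 − 52.66×12.5 = 296.1 kip·ft.

M_D = 296.1 kip·ft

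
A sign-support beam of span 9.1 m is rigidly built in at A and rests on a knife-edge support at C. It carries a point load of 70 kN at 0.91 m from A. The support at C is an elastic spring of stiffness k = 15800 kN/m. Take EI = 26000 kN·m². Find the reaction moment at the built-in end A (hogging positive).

Take the reaction at C as the redundant and release it; the primary structure is a cantilever fixed at A.
Downward deflection at the released point C due to the loads:
  point load 70 at a = 0.91: Pa²(3L − a)/(6EI) = 255/EI
Tip deflection under a unit load at C: L³/(3EI) = 251.2/EI.
With EI = 26000 kN·m²: δ_0 = 0.009806 m and δ_{CC} = 0.009661 m/kN.
Compatibility — the spring shortens by R_C/k under the reaction it provides: δ_0 − R_C·δ_{CC} = R_C/k. With 1/k = 0.000063 m/kN, R_C = δ_0 / (δ_{CC} + 1/k) = 0.009806 / (0.009661 + 0.000063) = 1.008 kN.
Moment equilibrium about A: M_A = Σ(load moments about A) − R_C·L = 63.7 − 1.008×9.1 = 54.52 kN·m.

M_A = 54.52 kN·m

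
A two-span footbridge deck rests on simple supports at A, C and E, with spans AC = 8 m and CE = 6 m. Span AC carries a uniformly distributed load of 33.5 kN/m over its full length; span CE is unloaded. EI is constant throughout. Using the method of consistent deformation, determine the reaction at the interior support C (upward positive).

R_C = 178.7 kN

Release continuity at C by inserting a hinge; the redundant is the internal moment M_C. The primary structure is two simply-supported spans AC and CE.
Rotations at C on the released spans (each span's end-slope, ×1/EI):
  span AC: UDL 33.5: wL³/(24EI) = 714.7/EI
  relative rotation θ_0 = (714.7 + 0)/EI = 714.7/EI
A unit hogging moment at C produces rotation L₁/(3EI) + L₂/(3EI) = 4.667/EI.
Compatibility: M_C·(L₁+L₂)/(3EI) = θ_0, giving M_C = 153.1 kN·m (hogging).
Span AC, ΣM about A with M_C applied at C: R_C^{AC}·8 = 1072 + 153.1, so R_C^{AC} = 153.1 kN and R_A = 268 − 153.1 = 114.9 kN.
Span CE, ΣM about E: R_C^{CE}·6 = 0 + 153.1, so R_C^{CE} = 25.52 kN and R_E = 0 − 25.52 = -25.52 kN.
R_C = 153.1 + 25.52 = 178.7 kN.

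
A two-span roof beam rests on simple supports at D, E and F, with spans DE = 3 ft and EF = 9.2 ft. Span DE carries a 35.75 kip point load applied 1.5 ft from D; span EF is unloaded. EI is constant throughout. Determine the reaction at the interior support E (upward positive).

R_E = 20.06 kip

Release continuity at E by inserting a hinge; the redundant is the internal moment M_E. The primary structure is two simply-supported spans DE and EF.
Discontinuity in slope at E on the released structure — sum the simple-span end rotations:
  span DE: point load 35.75 at a = 1.5: Pab(L + a)/(6LEI) = 20.11/EI
  relative rotation θ_0 = (20.11 + 0)/EI = 20.11/EI
A unit hogging moment at E produces rotation L₁/(3EI) + L₂/(3EI) = 4.067/EI.
Slope continuity at E: θ_0 = M_E·4.067/EI, so M_E = 20.11/4.067 = 4.945 kip·ft (hogging).
Span DE, ΣM about D with M_E applied at E: R_E^{DE}·3 = 53.62 + 4.945, so R_E^{DE} = 19.52 kip and R_D = 35.75 − 19.52 = 16.23 kip.
Span EF, ΣM about F: R_E^{EF}·9.2 = 0 + 4.945, so R_E^{EF} = 0.5375 kip and R_F = 0 − 0.5375 = -0.5375 kip.
R_E = 19.52 + 0.5375 = 20.06 kip.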